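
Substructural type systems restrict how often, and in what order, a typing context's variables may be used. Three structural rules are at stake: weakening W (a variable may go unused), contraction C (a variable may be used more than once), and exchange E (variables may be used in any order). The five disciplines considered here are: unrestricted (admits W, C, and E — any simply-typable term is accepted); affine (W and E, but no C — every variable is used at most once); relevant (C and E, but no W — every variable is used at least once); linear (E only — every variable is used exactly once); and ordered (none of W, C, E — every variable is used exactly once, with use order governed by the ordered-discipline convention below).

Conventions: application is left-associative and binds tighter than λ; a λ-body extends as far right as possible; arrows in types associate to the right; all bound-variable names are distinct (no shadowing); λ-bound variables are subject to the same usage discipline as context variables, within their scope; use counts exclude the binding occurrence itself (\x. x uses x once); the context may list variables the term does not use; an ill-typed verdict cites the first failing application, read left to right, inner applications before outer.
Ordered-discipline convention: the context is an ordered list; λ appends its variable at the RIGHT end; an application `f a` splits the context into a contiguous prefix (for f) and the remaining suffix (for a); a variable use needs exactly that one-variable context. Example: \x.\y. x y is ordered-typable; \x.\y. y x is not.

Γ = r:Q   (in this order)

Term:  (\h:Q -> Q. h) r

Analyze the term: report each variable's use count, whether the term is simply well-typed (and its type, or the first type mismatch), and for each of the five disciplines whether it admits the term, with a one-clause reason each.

variable uses: r ×1, h [bound] ×1
uses in reading order: h, r
typing: ill-typed: argument of type Q where Q -> Q is required
ordered: ✗, the type mismatch rejects it
linear: ✗, not simply typable
affine: ✗, fails simple typing
relevant: ✗, a type mismatch blocks all five
unrestricted: ✗, the type mismatch rejects it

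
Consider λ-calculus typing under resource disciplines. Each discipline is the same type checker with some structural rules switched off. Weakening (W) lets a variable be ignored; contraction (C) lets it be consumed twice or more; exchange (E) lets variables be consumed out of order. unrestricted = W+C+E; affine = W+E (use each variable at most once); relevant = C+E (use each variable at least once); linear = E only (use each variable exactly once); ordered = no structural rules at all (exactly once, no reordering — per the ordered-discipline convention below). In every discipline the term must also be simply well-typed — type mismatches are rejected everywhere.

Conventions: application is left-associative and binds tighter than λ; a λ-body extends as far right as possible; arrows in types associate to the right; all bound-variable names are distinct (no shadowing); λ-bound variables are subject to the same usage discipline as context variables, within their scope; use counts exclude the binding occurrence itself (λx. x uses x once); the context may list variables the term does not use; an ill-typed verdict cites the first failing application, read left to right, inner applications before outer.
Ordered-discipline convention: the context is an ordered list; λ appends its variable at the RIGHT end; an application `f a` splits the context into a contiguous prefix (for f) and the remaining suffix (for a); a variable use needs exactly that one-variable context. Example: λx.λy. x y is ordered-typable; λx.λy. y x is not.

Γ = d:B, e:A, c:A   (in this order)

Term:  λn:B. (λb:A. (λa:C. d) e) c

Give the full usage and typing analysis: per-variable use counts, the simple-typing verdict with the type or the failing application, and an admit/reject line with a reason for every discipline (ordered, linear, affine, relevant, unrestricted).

use counts: d: 1×, e: 1×, c: 1×, n [bound]: 0×, b [bound]: 0×, a [bound]: 0×
left-to-right use order: d, e, c
typing: ill-typed: argument of type A where C is required
ordered: ✗ — not simply typable
linear: ✗ — fails simple typing
affine: ✗ — a type mismatch blocks all five
relevant: ✗ — the type mismatch rejects it
unrestricted: ✗ — not simply typable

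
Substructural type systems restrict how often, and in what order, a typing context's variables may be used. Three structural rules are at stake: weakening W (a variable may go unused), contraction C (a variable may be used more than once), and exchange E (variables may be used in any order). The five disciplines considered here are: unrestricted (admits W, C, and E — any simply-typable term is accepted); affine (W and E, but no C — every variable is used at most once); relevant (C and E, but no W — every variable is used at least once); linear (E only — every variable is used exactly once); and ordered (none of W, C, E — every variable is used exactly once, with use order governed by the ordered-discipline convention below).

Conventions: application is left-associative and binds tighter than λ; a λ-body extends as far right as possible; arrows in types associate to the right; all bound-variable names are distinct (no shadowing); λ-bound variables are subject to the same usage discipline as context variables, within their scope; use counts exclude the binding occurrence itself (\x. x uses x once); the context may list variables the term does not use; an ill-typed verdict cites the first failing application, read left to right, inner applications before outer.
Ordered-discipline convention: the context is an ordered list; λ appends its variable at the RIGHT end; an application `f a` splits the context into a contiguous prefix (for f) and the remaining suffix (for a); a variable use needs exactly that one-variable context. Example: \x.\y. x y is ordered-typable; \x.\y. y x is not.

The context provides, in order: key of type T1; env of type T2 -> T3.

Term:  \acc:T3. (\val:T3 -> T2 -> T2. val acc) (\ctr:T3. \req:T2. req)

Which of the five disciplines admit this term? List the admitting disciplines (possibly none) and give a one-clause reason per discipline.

admitted in: affine, unrestricted
counts: key: 0, env: 0, acc (λ-bound): 1, val (λ-bound): 1, ctr (λ-bound): 0, req (λ-bound): 1
use order (left to right): val, acc, req
typing: ✓ — T3 -> T2 -> T2
ordered: ✗, key, env, ctr never used (weakening)
linear: ✗, key, env, ctr never used (weakening)
affine: ✓, none of key, env, acc, val, ctr, req used more than once
relevant: ✗, key, env, ctr never used (weakening)
unrestricted: ✓, typability at T3 -> T2 -> T2 is all that's needed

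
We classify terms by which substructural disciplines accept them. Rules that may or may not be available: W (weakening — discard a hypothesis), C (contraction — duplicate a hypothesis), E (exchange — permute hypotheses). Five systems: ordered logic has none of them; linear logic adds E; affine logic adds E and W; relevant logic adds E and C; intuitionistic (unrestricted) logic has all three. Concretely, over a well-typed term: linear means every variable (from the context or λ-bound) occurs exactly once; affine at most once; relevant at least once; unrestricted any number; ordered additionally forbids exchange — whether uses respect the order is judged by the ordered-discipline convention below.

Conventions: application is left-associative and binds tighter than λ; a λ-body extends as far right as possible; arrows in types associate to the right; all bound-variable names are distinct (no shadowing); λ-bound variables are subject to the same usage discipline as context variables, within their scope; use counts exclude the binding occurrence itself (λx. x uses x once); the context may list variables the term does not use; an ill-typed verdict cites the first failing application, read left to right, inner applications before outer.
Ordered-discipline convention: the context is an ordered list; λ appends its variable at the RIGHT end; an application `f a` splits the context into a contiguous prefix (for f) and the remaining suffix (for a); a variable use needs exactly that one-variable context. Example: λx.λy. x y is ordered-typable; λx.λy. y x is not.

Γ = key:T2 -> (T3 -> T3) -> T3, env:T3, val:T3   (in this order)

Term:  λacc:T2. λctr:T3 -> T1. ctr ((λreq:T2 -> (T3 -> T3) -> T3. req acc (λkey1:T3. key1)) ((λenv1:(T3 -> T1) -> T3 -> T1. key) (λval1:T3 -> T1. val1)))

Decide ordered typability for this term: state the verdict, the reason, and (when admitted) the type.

no — env, val, env1 left unused
counts: key: 1×, env: 0×, val: 0×, acc (bound): 1×, ctr (bound): 1×, req (bound): 1×, key1 (bound): 1×, env1 (bound): 0×, val1 (bound): 1×
order of uses: ctr, req, acc, key1, key, val1
typing: well-typed at T2 -> (T3 -> T1) -> T1
all disciplines: ordered ✗, linear ✗, affine ✓, relevant ✗, unrestricted ✓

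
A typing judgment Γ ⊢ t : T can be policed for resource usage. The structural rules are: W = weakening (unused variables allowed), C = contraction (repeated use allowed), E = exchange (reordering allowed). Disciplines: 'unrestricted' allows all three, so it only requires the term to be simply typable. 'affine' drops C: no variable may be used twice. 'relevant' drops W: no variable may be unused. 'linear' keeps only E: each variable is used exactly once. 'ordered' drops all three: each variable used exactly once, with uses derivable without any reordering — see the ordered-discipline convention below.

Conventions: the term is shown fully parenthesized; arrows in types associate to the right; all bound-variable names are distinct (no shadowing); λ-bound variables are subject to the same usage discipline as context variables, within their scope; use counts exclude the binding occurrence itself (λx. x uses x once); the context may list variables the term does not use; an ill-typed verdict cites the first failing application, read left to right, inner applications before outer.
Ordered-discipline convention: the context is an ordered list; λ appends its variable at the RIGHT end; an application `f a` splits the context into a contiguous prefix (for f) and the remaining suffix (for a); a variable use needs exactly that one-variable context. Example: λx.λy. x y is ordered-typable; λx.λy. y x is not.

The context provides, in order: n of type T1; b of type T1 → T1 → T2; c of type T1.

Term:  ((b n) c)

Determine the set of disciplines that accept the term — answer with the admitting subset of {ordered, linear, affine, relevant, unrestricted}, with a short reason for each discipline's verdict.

accepted by: linear, affine, relevant, unrestricted
counts: n ×1; b ×1; c ×1
left-to-right use order: b, n, c
typing: the term checks, with type T2
ordered: ✗ — needs exchange: uses follow b, n, c
linear: ✓ — n, b, c: one use apiece
affine: ✓ — none of n, b, c used more than once
relevant: ✓ — n, b, c: all used, weakening unneeded
unrestricted: ✓ — type-checks (T2) and nothing is barred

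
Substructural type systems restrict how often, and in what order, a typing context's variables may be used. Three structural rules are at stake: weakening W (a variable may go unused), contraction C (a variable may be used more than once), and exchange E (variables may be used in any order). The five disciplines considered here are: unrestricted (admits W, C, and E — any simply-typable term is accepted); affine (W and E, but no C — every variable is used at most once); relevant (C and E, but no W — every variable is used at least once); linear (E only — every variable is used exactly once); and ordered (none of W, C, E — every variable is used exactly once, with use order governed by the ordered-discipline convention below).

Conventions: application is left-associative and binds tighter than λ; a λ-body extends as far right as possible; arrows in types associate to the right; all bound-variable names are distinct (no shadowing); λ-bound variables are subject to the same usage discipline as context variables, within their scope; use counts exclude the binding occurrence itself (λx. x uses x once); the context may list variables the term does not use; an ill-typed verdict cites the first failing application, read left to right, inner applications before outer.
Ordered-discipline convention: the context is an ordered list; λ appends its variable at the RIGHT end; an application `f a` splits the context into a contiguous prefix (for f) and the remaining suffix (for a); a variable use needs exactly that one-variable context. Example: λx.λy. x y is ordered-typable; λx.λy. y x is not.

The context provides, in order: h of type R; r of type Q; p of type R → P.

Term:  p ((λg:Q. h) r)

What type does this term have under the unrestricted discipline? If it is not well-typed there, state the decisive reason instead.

term : P
usage: h=1, r=1, p=1, g (bound)=0
uses in reading order: p, h, r
typing: well-typed — term : P
summary: ordered ✗ · linear ✗ · affine ✓ · relevant ✗ · unrestricted ✓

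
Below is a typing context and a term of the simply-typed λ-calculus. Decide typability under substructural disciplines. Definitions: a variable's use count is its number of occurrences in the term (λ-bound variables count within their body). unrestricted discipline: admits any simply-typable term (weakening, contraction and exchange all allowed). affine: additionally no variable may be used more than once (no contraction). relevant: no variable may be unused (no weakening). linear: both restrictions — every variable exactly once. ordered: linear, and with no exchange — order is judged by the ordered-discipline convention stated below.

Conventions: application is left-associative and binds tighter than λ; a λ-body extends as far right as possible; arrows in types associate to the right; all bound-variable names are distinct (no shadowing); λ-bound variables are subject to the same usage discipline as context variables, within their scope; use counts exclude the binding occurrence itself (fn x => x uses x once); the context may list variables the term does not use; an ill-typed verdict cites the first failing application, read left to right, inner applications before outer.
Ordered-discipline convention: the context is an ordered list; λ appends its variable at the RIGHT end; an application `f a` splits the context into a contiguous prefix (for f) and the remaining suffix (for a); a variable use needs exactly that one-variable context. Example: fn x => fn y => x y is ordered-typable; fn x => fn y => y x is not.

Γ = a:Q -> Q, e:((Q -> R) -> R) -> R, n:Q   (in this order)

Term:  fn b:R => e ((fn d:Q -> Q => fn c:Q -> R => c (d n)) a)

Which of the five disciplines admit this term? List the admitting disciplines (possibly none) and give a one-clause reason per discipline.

admitted in: affine, unrestricted
variable uses: a: 1; e: 1; n: 1; b [bound]: 0; d [bound]: 1; c [bound]: 1
use order (left to right): e, c, d, n, a
typing: well-typed at R -> R
ordered ✗ (unused: b — weakening required)
linear ✗ (unused: b — weakening required)
affine ✓ (no duplicate uses among a, e, n, b, d, c)
relevant ✗ (unused: b — weakening required)
unrestricted ✓ (type-checks (R -> R) and nothing is barred)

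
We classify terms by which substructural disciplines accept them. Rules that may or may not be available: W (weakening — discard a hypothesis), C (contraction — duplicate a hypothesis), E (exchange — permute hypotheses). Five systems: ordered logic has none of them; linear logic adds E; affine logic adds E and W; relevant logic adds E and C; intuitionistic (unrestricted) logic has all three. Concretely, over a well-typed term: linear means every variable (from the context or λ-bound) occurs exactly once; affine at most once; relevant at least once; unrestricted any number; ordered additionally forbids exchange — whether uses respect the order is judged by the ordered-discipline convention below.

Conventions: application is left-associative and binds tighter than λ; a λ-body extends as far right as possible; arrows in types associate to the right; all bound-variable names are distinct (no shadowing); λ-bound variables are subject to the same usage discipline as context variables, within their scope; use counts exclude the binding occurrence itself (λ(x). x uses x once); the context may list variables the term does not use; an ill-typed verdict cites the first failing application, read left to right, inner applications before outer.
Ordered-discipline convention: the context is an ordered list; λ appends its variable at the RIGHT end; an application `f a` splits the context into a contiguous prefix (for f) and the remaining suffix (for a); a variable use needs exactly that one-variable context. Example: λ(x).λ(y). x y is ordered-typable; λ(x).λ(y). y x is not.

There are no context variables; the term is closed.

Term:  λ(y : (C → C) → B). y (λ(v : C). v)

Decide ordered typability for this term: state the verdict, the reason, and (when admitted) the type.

yes — y, v once each; derivable with no W/C/E; term : ((C → C) → B) → B
counts: y (λ-bound) ×1, v (λ-bound) ×1
uses in reading order: y, v
typing: the term checks, with type ((C → C) → B) → B
summary: ordered ✓ | linear ✓ | affine ✓ | relevant ✓ | unrestricted ✓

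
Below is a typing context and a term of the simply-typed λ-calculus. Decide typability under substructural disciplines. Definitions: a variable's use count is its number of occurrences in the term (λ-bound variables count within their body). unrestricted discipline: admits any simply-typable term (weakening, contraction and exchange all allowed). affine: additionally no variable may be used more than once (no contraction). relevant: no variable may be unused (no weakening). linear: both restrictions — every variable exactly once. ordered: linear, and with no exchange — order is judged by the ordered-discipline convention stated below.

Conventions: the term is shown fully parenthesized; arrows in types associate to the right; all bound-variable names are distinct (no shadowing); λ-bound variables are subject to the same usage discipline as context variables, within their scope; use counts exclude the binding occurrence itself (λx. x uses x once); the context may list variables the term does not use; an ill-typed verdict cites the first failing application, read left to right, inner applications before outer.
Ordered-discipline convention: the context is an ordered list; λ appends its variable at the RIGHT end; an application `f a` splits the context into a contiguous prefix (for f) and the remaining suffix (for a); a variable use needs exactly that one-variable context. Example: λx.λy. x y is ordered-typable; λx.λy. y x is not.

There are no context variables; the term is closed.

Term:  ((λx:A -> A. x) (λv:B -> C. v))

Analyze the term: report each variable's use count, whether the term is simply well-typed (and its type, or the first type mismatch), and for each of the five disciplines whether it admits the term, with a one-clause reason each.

usage: x (bound): 1; v (bound): 1
order of uses: x, v
typing: ill-typed: an argument (B -> C) -> B -> C mismatches the expected A -> A
ordered: ✗ — a type mismatch blocks all five
linear: ✗ — the type mismatch rejects it
affine: ✗ — not simply typable
relevant: ✗ — fails simple typing
unrestricted: ✗ — a type mismatch blocks all five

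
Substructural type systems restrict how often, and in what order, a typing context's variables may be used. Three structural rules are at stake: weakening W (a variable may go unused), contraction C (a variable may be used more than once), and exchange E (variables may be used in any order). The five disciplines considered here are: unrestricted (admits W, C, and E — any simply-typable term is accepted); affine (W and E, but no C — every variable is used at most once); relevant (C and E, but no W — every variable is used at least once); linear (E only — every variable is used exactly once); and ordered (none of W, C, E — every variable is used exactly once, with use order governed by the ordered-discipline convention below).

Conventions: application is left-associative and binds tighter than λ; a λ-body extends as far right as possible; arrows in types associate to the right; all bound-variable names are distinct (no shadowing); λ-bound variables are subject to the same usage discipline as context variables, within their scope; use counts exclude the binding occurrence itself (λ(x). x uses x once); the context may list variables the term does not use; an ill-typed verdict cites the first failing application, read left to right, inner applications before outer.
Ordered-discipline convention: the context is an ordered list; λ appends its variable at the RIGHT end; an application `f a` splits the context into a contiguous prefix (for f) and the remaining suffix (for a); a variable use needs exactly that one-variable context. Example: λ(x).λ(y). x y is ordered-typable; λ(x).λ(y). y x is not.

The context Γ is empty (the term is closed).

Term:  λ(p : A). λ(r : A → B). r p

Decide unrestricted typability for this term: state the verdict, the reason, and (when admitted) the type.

yes — typability at A → (A → B) → B is all that's needed; term : A → (A → B) → B
usage: p (bound) ×1, r (bound) ×1
order of uses: r, p
typing: well-typed — term : A → (A → B) → B
summary: ordered ✗, linear ✓, affine ✓, relevant ✓, unrestricted ✓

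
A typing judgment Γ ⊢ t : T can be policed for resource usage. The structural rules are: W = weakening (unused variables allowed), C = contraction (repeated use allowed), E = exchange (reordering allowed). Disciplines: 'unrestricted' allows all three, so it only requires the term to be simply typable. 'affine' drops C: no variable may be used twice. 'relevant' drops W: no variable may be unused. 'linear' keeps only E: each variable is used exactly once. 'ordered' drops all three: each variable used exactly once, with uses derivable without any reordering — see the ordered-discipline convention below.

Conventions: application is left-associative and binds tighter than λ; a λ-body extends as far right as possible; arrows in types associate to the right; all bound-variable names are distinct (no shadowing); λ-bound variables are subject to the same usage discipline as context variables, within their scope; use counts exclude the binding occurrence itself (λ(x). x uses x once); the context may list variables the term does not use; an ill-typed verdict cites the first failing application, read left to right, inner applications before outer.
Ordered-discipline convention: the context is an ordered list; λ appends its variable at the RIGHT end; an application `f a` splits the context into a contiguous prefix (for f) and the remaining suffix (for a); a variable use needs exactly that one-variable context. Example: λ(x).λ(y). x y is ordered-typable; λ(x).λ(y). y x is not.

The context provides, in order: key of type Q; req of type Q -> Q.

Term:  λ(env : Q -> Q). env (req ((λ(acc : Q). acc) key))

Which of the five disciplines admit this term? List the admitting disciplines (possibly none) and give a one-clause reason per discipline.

accepted by: linear, affine, relevant, unrestricted
use counts: key ×1; req ×1; env (λ-bound) ×1; acc (λ-bound) ×1
left-to-right use order: env, req, acc, key
typing: ✓ — (Q -> Q) -> Q
ordered: ✗ — no ordered split (uses run env, req, acc, key)
linear: ✓ — single use per variable (key, req, env, acc)
affine: ✓ — no duplicate uses among key, req, env, acc
relevant: ✓ — at least one use each (key, req, env, acc)
unrestricted: ✓ — type-checks ((Q -> Q) -> Q) and nothing is barred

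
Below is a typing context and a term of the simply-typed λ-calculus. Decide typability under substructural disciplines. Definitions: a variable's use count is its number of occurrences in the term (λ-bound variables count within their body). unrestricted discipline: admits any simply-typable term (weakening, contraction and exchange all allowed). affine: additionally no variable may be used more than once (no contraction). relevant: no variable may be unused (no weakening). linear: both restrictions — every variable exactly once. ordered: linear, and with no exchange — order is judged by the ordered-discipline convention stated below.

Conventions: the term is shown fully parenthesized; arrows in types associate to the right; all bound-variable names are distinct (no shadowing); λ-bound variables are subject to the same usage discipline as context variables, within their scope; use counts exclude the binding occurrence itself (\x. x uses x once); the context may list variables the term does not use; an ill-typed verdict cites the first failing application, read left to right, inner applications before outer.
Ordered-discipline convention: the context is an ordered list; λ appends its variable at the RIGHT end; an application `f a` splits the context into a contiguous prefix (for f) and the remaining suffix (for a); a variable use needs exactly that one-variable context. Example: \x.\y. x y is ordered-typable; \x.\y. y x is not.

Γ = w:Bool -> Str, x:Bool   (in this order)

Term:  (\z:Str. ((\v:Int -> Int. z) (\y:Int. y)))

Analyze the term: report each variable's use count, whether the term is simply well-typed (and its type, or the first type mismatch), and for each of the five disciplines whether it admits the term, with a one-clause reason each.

use counts: w: 0×; x: 0×; z (bound): 1×; v (bound): 0×; y (bound): 1×
left-to-right use order: z, y
typing: well-typed — term : Str -> Str
ordered: ✗ — unused: w, x, v — weakening required
linear: ✗ — unused: w, x, v — weakening required
affine: ✓ — at most one use each (w, x, z, v, y)
relevant: ✗ — unused: w, x, v — weakening required
unrestricted: ✓ — type-checks (Str -> Str) and nothing is barred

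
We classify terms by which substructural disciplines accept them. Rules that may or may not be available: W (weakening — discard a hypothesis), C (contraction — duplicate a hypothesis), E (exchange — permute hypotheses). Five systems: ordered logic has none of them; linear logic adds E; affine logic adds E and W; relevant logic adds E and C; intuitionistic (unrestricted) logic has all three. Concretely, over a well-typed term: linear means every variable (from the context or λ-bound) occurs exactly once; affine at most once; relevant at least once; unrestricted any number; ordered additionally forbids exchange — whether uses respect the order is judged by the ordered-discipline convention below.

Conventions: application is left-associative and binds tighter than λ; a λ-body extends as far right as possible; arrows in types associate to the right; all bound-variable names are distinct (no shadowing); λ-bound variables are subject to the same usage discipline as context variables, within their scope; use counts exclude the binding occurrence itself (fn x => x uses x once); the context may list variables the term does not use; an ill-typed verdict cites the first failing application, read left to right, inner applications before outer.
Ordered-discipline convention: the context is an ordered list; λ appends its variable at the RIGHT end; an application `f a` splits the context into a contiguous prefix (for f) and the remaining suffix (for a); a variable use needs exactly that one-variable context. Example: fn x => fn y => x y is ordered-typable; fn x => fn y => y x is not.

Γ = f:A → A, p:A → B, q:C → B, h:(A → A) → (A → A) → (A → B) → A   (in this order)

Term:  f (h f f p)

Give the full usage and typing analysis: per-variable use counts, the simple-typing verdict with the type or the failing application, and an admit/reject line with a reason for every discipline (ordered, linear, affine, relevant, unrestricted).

use counts: f: 3×, p: 1×, q: 0×, h: 1×
uses in reading order: f, h, f, f, p
typing: well-typed at A
ordered: ✗ — needs contraction — f ×3; q never used (weakening)
linear: ✗ — needs contraction — f ×3; q never used (weakening)
affine: ✗ — needs contraction — f ×3
relevant: ✗ — q never used (weakening)
unrestricted: ✓ — simply typable at A; W, C, E all held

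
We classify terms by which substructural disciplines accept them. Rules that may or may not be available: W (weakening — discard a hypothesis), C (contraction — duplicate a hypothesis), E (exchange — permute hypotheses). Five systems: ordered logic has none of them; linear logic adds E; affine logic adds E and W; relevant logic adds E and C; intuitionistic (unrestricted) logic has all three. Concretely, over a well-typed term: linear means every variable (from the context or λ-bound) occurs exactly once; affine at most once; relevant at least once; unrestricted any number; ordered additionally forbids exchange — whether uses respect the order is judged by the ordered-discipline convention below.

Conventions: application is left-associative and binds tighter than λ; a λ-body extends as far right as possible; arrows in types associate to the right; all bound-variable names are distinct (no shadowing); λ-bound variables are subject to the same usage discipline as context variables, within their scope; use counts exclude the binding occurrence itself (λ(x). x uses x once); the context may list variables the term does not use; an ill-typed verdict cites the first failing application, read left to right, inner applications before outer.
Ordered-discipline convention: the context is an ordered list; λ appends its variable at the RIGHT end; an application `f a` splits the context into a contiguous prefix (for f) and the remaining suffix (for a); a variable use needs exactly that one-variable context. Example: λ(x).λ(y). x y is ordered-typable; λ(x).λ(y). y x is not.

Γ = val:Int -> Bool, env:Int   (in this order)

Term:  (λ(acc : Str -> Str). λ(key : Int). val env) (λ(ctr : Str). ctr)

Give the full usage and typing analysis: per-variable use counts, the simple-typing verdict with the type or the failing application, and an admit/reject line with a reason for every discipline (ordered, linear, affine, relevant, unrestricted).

counts: val ×1; env ×1; acc (bound) ×0; key (bound) ×0; ctr (bound) ×1
left-to-right use order: val, env, ctr
typing: ✓ — Int -> Bool
ordered: ✗ — needs weakening: acc, key unused
linear: ✗ — needs weakening: acc, key unused
affine: ✓ — at most one use each (val, env, acc, key, ctr)
relevant: ✗ — needs weakening: acc, key unused
unrestricted: ✓ — type-checks (Int -> Bool) and nothing is barred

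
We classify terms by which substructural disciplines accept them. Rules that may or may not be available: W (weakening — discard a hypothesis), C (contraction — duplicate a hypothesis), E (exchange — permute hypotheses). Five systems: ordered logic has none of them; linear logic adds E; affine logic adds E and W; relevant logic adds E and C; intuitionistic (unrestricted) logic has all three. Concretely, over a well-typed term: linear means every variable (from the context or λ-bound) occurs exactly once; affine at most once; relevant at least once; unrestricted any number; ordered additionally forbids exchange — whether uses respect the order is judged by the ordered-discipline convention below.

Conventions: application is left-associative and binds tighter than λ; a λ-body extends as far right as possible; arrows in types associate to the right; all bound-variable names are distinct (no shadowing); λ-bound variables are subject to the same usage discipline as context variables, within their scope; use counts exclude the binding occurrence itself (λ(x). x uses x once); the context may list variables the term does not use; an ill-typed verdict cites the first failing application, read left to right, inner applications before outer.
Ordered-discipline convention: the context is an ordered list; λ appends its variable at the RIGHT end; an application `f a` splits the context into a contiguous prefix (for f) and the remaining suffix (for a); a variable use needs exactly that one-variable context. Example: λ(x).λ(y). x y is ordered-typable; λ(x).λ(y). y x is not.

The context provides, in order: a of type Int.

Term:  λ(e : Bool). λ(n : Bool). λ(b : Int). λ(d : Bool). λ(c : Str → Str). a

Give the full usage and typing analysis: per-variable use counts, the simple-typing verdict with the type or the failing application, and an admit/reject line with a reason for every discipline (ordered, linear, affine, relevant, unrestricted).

use counts: a=1; e [bound]=0; n [bound]=0; b [bound]=0; d [bound]=0; c [bound]=0
left-to-right use order: a
typing: well-typed at Bool → Bool → Int → Bool → (Str → Str) → Int
ordered ✗ (e, n, b, d, c never used (weakening))
linear ✗ (e, n, b, d, c never used (weakening))
affine ✓ (a, e, n, b, d, c: no repeats, contraction unneeded)
relevant ✗ (e, n, b, d, c never used (weakening))
unrestricted ✓ (well-typed at Bool → Bool → Int → Bool → (Str → Str) → Int; no restrictions here)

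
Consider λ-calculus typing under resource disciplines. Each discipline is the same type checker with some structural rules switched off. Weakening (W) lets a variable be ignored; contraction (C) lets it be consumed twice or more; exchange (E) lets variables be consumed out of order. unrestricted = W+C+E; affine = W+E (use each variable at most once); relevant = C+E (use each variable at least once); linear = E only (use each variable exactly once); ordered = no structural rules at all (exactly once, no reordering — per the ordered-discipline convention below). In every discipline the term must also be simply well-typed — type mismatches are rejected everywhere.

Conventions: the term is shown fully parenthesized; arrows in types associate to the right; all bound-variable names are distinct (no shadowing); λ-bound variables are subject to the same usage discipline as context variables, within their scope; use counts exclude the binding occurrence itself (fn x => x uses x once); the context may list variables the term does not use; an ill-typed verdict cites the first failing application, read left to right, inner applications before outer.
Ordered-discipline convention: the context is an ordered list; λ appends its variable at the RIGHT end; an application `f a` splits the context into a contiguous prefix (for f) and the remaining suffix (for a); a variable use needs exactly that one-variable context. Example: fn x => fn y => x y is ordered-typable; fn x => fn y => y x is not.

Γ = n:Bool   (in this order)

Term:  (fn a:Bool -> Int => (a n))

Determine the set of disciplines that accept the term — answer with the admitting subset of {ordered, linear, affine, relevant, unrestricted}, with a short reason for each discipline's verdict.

admitting disciplines: linear, affine, relevant, unrestricted
use counts: n=1, a (λ-bound)=1
left-to-right use order: a, n
typing: the term checks, with type (Bool -> Int) -> Int
ordered: ✗ — use order a, n needs exchange
linear: ✓ — single use per variable (n, a)
affine: ✓ — at most one use each (n, a)
relevant: ✓ — none of n, a goes unused
unrestricted: ✓ — type-checks ((Bool -> Int) -> Int) and nothing is barred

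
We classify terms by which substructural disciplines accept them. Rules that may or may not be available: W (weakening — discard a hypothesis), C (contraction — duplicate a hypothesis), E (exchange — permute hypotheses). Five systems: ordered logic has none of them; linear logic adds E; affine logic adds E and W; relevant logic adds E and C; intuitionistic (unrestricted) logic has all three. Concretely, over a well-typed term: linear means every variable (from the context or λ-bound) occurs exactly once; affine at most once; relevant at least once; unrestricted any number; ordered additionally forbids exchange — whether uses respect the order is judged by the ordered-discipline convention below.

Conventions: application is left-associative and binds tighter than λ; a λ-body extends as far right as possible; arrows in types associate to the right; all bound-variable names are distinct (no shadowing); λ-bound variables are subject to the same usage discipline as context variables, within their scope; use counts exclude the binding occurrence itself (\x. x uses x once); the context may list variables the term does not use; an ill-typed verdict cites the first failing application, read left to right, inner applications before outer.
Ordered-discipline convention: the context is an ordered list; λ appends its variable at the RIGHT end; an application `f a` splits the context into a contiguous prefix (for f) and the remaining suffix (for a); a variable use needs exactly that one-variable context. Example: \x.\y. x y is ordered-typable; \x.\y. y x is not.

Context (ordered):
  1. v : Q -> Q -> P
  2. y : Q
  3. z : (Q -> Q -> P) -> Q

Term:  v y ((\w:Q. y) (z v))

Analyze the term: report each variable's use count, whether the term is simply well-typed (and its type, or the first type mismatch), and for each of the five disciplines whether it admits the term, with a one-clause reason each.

usage: v=2; y=2; z=1; w (λ-bound)=0
uses in reading order: v, y, y, z, v
typing: well-typed at P
ordered: ✗ — uses contraction: v ×2, y ×2; w never used (weakening)
linear: ✗ — uses contraction: v ×2, y ×2; w never used (weakening)
affine: ✗ — uses contraction: v ×2, y ×2
relevant: ✗ — w never used (weakening)
unrestricted: ✓ — type-checks (P) and nothing is barred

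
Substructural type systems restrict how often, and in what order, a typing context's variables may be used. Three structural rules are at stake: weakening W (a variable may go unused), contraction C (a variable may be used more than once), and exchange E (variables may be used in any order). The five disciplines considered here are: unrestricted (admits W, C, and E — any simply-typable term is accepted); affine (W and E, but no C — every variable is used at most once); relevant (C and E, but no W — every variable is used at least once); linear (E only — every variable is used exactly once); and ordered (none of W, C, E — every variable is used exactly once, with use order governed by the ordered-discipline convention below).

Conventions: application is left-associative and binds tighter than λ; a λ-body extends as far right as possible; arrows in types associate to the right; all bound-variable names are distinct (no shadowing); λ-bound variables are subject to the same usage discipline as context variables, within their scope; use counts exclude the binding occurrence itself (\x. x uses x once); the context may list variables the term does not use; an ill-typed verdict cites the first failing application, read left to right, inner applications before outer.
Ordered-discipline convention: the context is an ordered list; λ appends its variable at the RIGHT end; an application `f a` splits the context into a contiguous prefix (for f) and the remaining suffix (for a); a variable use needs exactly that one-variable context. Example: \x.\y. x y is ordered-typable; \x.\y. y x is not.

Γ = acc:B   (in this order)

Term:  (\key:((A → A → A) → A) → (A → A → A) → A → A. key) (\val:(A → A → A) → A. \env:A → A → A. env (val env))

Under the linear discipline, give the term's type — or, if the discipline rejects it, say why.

not well-typed under linear — repeated use of env ×2; acc never used (weakening)
usage: acc=0; key [bound]=1; val [bound]=1; env [bound]=2
uses in reading order: key, env, val, env
typing: ✓ — ((A → A → A) → A) → (A → A → A) → A → A
across the five disciplines: ordered ✗ | linear ✗ | affine ✗ | relevant ✗ | unrestricted ✓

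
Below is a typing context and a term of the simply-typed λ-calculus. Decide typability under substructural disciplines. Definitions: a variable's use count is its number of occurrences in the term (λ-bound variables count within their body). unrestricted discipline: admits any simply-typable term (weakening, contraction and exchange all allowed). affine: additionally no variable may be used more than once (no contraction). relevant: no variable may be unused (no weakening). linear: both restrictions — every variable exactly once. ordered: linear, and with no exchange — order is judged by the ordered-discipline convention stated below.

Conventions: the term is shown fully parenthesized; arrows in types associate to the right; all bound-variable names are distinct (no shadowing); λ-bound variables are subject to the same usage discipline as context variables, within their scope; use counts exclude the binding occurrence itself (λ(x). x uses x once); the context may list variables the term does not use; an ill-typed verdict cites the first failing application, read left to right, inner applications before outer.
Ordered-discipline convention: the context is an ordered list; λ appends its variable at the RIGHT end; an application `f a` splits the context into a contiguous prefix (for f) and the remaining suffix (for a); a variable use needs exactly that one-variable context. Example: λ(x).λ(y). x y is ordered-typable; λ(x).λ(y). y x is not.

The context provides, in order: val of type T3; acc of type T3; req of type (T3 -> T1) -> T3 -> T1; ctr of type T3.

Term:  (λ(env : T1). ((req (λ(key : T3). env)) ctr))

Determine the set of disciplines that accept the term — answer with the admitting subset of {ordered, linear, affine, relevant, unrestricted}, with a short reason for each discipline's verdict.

admitted in: affine, unrestricted
use counts: val: 0×, acc: 0×, req: 1×, ctr: 1×, env (λ-bound): 1×, key (λ-bound): 0×
left-to-right use order: req, env, ctr
typing: well-typed at T1 -> T1
ordered: ✗ — val, acc, key left unused
linear: ✗ — val, acc, key left unused
affine: ✓ — at most one use each (val, acc, req, ctr, env, key)
relevant: ✗ — val, acc, key left unused
unrestricted: ✓ — simply typable at T1 -> T1; W, C, E all held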